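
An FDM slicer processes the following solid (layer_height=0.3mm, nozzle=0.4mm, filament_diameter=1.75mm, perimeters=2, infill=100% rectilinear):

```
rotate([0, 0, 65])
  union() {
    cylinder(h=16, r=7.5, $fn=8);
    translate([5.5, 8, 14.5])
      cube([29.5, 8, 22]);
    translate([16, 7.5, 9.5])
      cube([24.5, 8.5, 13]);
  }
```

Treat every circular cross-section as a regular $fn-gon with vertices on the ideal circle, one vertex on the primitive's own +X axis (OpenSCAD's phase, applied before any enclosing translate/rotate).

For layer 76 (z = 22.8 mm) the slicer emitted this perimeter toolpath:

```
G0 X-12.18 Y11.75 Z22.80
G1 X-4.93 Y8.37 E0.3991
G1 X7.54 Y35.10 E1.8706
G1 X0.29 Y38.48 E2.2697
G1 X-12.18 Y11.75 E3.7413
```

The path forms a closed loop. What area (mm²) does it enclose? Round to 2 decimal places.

235.94 mm²

Apply the shoelace formula to the sequence of (X, Y) vertices; enclosed area = 235.94 mm².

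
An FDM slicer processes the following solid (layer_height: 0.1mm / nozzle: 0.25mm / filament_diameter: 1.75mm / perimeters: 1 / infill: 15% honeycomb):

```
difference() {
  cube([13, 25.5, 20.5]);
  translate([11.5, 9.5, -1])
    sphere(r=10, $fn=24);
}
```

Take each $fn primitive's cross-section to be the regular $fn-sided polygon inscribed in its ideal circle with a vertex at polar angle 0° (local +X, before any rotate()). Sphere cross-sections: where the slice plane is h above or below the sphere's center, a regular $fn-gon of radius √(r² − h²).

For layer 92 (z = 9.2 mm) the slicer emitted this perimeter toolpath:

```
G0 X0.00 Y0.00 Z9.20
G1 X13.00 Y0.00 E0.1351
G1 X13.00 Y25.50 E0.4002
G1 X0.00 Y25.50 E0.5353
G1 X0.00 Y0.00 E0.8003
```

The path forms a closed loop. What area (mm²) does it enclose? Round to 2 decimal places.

Apply the shoelace formula to the sequence of (X, Y) vertices; enclosed area = 331.50 mm².

331.50 mm²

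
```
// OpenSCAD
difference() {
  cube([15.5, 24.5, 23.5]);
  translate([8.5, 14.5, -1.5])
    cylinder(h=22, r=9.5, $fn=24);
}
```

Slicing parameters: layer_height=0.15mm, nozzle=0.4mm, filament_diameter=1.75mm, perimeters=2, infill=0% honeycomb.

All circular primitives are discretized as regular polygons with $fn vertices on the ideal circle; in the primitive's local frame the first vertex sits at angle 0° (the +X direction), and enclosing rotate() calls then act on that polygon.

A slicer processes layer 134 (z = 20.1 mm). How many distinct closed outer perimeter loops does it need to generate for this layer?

2

At z = 20.1 mm: the 15.5×24.5 cube contributes its full rectangle; the r=9.5 cylinder at (8.5, 14.5) contributes a regular 24-gon of circumradius 9.5; Taking the first minus the rest: starting from the 15.5×24.5 cube, the r=9.5 cylinder at (8.5, 14.5) partially overlaps it — only the 253.82 mm² overlap (of its 280.30 mm²) is removed, clipping the outline — 2 connected regions. The result has 2 disconnected regions.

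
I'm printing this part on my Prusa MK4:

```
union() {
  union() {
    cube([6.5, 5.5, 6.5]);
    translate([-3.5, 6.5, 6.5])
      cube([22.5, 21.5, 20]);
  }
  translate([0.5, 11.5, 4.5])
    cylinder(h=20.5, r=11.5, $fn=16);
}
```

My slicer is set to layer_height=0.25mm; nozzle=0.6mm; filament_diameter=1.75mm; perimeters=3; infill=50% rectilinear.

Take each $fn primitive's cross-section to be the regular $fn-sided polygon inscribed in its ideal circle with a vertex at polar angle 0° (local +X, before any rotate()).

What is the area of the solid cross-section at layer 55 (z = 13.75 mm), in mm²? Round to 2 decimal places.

668.07 mm²

At z = 13.75 mm: the cube does not reach this height (z outside [0, 6.5]); the cube at (-3.5, 6.5) is present — its section is the full 22.5×21.5 rectangle (area 483.75 mm²); Merging all regions: only the 22.5×21.5 cube at (-3.5, 6.5) is present, so the union is just that shape — area = 483.75 mm²; the cylinder at (0.5, 11.5): section is a regular 16-gon, circumradius r=11.5 (area = (16/2)·11.500²·sin(360°/16) = 404.88 mm²); Combining (union): the regions partially overlap — summed areas 888.63 mm² minus the doubly-counted overlap 220.56 mm² gives 668.07 mm² — area = 668.07 mm². Overall, the cross-section is a single solid region. Net area = 668.07 mm².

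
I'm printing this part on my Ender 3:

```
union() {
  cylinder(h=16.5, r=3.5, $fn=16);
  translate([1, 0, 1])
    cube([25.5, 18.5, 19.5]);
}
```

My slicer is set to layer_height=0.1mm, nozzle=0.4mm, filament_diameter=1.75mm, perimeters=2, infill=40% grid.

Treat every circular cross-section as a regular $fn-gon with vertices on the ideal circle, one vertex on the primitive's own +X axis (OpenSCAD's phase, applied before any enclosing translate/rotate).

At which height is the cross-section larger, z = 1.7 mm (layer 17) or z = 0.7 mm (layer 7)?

layer 17 (z = 1.7 mm)

Layer 17 (z = 1.7): the r=3.5 cylinder gives a regular 16-gon of circumradius 3.5 (constant along its height) (area = (16/2)·3.500²·sin(360°/16) = 37.50 mm²); the cube at (1, 0) is present — its section is the full 25.5×18.5 rectangle (area 471.75 mm²); Merging all regions: the regions partially overlap — summed areas 509.25 mm² minus the doubly-counted overlap 5.98 mm² gives 503.28 mm² — area = 503.28 mm². So its area = 503.28 mm². Layer 7 (z = 0.7): the r=3.5 cylinder contributes a regular 16-gon of circumradius 3.5 (area = (16/2)·3.500²·sin(360°/16) = 37.50 mm²); the cube at (1, 0) is not intersected at this z (z outside [1, 20.5]); Taking the union: only the r=3.5 cylinder is present, so the union is just that shape — area = 37.50 mm². So its area = 37.50 mm². Layer 17 is larger (503.28 vs 37.50 mm²).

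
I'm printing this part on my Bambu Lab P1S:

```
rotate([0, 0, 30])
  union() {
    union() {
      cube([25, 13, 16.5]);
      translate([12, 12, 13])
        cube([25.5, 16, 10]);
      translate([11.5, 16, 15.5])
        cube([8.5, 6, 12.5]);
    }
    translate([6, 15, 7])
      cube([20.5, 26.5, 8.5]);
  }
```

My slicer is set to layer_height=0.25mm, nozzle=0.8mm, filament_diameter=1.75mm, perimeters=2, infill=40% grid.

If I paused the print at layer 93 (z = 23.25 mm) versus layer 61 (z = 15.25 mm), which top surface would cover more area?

Layer 93 (z = 23.25): the cube is not intersected at this z (z outside [0, 16.5]); the cube at (12, 12) is not intersected at this z (z outside [13, 23]); the 8.5×6 cube at (11.5, 16) contributes its full rectangle (area 51.00 mm²); Merging all regions: only the 8.5×6 cube at (11.5, 16) is present, so the union is just that shape — area = 51.00 mm²; the cube at (6, 15) does not reach this height (z outside [7, 15.5]); Merging all regions: only that combined region is present, so the union is just that shape — area = 51.00 mm²; (whole slice rotated 30° about Z — lengths, areas and connectivity unchanged). So its area = 51.00 mm². Layer 61 (z = 15.25): the 25×13 cube contributes its full rectangle (area 325.00 mm²); the cube at (12, 12) (footprint 25.5×16) is included at this height (area 408.00 mm²); the cube at (11.5, 16) does not reach this height (z outside [15.5, 28]); Taking the union: the regions partially overlap — summed areas 733.00 mm² minus the doubly-counted overlap 13.00 mm² gives 720.00 mm² — area = 720.00 mm²; the cube at (6, 15) (footprint 20.5×26.5) is included at this height (area 543.25 mm²); Combining (union): the regions partially overlap — summed areas 1263.25 mm² minus the doubly-counted overlap 188.50 mm² gives 1074.75 mm² — area = 1074.75 mm²; (rotated 30° about Z; rotation is an isometry so areas/perimeters/island counts are preserved). So its area = 1074.75 mm². Layer 61 is larger (1074.75 vs 51.00 mm²).

layer 61 (z = 15.25 mm)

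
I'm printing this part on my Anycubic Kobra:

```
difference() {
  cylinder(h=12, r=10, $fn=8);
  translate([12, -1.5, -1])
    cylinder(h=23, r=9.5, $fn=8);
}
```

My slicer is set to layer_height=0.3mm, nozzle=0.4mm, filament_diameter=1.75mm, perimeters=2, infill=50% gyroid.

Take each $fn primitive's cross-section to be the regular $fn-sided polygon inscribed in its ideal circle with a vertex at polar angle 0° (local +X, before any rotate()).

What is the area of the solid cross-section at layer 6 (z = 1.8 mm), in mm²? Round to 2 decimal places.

220.38 mm²

At z = 1.8 mm: the r=10 cylinder gives a regular 8-gon of circumradius 10 (constant along its height) (area = (8/2)·10.000²·sin(360°/8) = 282.84 mm²); the cylinder at (12, -1.5): section is a regular 8-gon, circumradius r=9.5 (area = (8/2)·9.500²·sin(360°/8) = 255.27 mm²); After the difference (first − rest): starting from the r=10 cylinder (282.84 mm²), the r=9.5 cylinder at (12, -1.5) partially overlaps it — only the 62.46 mm² overlap (of its 255.27 mm²) is removed, clipping the outline — area = 220.38 mm². Overall, the cross-section is a single solid region. Net area = 220.38 mm².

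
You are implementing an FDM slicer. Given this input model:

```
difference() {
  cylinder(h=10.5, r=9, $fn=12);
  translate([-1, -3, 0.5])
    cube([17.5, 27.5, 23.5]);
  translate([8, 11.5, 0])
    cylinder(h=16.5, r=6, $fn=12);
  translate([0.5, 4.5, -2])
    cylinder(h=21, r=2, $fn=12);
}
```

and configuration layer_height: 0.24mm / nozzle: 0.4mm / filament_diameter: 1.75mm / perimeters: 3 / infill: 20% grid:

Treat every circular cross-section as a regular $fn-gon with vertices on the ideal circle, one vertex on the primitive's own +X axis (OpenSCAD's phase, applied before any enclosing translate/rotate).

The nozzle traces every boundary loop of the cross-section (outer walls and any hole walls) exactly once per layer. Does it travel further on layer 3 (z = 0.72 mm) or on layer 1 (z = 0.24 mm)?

Layer 3 (z = 0.72): the r=9 cylinder gives a regular 12-gon of circumradius 9 (constant along its height) (perimeter = 2·12·9.000·sin(180°/12) = 55.90 mm); the cube at (-1, -3) is present — its section is the full 17.5×27.5 rectangle (perimeter 90.00 mm); the r=6 cylinder at (8, 11.5) contributes a regular 12-gon of circumradius 6 (perimeter = 2·12·6.000·sin(180°/12) = 37.27 mm); the cylinder at (0.5, 4.5): section is a regular 12-gon, circumradius r=2 (perimeter = 2·12·2.000·sin(180°/12) = 12.42 mm); Taking the first minus the rest: starting from the r=9 cylinder, the 17.5×27.5 cube at (-1, -3) partially overlaps it — only the 98.41 mm² overlap (of its 481.25 mm²) is removed, clipping the outline; the r=6 cylinder at (8, 11.5) misses the remaining region (no effect); the r=2 cylinder at (0.5, 4.5) partially overlaps it — only the 0.79 mm² overlap (of its 12.00 mm²) is removed, clipping the outline — boundary = 58.98 mm. So its perimeter = 58.98 mm. Layer 1 (z = 0.24): the r=9 cylinder contributes a regular 12-gon of circumradius 9 (perimeter = 2·12·9.000·sin(180°/12) = 55.90 mm); the cube at (-1, -3) is not intersected at this z (z outside [0.5, 24]); the r=6 cylinder at (8, 11.5) contributes a regular 12-gon of circumradius 6 (perimeter = 2·12·6.000·sin(180°/12) = 37.27 mm); the cylinder at (0.5, 4.5): section is a regular 12-gon, circumradius r=2 (perimeter = 2·12·2.000·sin(180°/12) = 12.42 mm); Taking the first minus the rest: starting from the r=9 cylinder, the r=6 cylinder at (8, 11.5) partially overlaps it — only the 1.84 mm² overlap (of its 108.00 mm²) is removed, clipping the outline; the r=2 cylinder at (0.5, 4.5) lies wholly inside it (removes its full 12.00 mm² and its 12.42 mm outline becomes a hole wall) — boundary (outer + 1 inner loop) = 68.33 mm. So its perimeter = 68.33 mm. Layer 1 is larger (68.33 vs 58.98 mm).

layer 1 (z = 0.24 mm)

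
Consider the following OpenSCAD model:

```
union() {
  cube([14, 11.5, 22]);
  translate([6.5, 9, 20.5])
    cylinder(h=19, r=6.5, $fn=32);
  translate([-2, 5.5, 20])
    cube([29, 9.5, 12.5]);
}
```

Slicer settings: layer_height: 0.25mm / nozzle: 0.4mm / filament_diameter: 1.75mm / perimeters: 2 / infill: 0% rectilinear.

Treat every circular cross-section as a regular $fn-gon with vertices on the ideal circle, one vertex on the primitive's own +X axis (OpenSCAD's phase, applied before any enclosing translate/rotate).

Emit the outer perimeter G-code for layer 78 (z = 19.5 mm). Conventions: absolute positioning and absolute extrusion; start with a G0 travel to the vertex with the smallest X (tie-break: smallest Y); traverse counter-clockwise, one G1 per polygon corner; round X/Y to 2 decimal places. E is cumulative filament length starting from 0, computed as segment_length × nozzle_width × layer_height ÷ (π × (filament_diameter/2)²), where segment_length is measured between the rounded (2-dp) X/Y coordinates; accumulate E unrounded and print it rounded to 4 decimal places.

At z = 19.5 mm: the cube is present — its section is the full 14×11.5 rectangle; the cylinder at (6.5, 9) is absent (z outside [20.5, 39.5]); the cube at (-2, 5.5) is not intersected at this z (z outside [20, 32.5]); Merging all regions: only the 14×11.5 cube is present, so the union is just that shape — 1 connected region. The outline is a single polygon with 4 vertices. Extrusion per mm of travel: 0.4 × 0.25 / (π × 0.875²) = 0.041575. Accumulating E over each segment gives final E = 2.1203.

G0 X0.00 Y0.00 Z19.50
G1 X14.00 Y0.00 E0.5821
G1 X14.00 Y11.50 E1.0602
G1 X0.00 Y11.50 E1.6422
G1 X0.00 Y0.00 E2.1203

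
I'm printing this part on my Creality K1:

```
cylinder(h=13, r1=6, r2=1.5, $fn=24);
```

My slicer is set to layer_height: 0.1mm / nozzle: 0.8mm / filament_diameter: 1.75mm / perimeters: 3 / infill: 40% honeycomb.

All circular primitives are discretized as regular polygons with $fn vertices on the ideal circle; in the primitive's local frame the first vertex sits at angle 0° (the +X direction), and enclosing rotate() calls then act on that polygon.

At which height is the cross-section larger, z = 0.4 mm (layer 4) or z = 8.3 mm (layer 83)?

Layer 4 (z = 0.4): the cone: at t=0.031 of its height the radius interpolates to r₁+(r₂−r₁)t = 5.862, giving a regular 24-gon of that circumradius (area = (24/2)·5.862²·sin(360°/24) = 106.71 mm²). So its area = 106.71 mm². Layer 83 (z = 8.3): the cone: at t=0.638 of its height the radius interpolates to r₁+(r₂−r₁)t = 3.127, giving a regular 24-gon of that circumradius (area = (24/2)·3.127²·sin(360°/24) = 30.37 mm²). So its area = 30.37 mm². Layer 4 is larger (106.71 vs 30.37 mm²).

layer 4 (z = 0.4 mm)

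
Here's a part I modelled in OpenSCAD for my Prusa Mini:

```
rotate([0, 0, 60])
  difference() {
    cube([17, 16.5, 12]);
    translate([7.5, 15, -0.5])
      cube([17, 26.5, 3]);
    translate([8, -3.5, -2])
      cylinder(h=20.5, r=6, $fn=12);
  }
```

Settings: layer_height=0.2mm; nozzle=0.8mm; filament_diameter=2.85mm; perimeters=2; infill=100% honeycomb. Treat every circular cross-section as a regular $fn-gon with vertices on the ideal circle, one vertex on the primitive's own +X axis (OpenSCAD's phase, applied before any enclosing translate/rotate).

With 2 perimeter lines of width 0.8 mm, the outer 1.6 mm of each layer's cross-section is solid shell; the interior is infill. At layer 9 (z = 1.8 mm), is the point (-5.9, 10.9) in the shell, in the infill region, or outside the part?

At z = 1.8 mm: the cube is present — its section is the full 17×16.5 rectangle; the 17×26.5 cube at (7.5, 15) contributes its full rectangle; the r=6 cylinder at (8, -3.5) gives a regular 12-gon of circumradius 6 (constant along its height); After the difference (first − rest): starting from the 17×16.5 cube, the 17×26.5 cube at (7.5, 15) partially overlaps it — only the 14.25 mm² overlap (of its 450.50 mm²) is removed, clipping the outline; the r=6 cylinder at (8, -3.5) partially overlaps it — only the 15.47 mm² overlap (of its 108.00 mm²) is removed, clipping the outline — 1 connected region; (whole slice rotated 60° about Z — lengths, areas and connectivity unchanged). Overall, the cross-section is a single solid region. Undo the 60° rotation: the query point maps to (6.490, 10.560) in the un-rotated model frame. The nearest boundary edge runs (7.50, 16.50)→(7.50, 15.00); distance from the point to it = 4.55 mm. The point is inside the cross-section and 4.55 mm from the nearest boundary — more than the 1.6 mm shell width (2 × 0.8), so it's in the infill interior.

infill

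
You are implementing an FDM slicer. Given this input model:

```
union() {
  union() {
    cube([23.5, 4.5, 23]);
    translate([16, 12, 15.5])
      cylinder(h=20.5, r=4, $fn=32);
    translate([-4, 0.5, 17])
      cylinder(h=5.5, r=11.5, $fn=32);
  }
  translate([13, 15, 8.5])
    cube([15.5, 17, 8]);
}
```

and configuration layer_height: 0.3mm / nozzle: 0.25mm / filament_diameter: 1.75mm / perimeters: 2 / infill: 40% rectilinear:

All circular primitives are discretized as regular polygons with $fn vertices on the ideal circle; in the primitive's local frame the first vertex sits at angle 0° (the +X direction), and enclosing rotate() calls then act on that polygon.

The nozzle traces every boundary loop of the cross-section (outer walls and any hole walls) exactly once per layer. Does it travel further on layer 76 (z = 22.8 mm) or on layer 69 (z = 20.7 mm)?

layer 69 (z = 20.7 mm)

Layer 76 (z = 22.8): the cube is present — its section is the full 23.5×4.5 rectangle (perimeter 56.00 mm); the r=4 cylinder at (16, 12) gives a regular 32-gon of circumradius 4 (constant along its height) (perimeter = 2·32·4.000·sin(180°/32) = 25.09 mm); the cylinder at (-4, 0.5) is not intersected at this z (z outside [17, 22.5]); Taking the union: the 2 present regions are separate (no shared area or edge), so areas and boundary lengths simply add and each stays a separate island — boundary = 81.09 mm; the cube at (13, 15) does not reach this height (z outside [8.5, 16.5]); Merging all regions: only that combined region is present, so the union is just that shape — boundary = 81.09 mm. So its perimeter = 81.09 mm. Layer 69 (z = 20.7): the cube is present — its section is the full 23.5×4.5 rectangle (perimeter 56.00 mm); the r=4 cylinder at (16, 12) contributes a regular 32-gon of circumradius 4 (perimeter = 2·32·4.000·sin(180°/32) = 25.09 mm); the r=11.5 cylinder at (-4, 0.5) contributes a regular 32-gon of circumradius 11.5 (perimeter = 2·32·11.500·sin(180°/32) = 72.14 mm); Taking the union: the regions partially overlap (shared area 32.63 mm²), so the edge portions inside another operand are dropped and the merged outline is re-measured after clipping — boundary = 129.94 mm; the cube at (13, 15) is absent (z outside [8.5, 16.5]); Taking the union: only the result so far is present, so the union is just that shape — boundary = 129.94 mm. So its perimeter = 129.94 mm. Layer 69 is larger (129.94 vs 81.09 mm).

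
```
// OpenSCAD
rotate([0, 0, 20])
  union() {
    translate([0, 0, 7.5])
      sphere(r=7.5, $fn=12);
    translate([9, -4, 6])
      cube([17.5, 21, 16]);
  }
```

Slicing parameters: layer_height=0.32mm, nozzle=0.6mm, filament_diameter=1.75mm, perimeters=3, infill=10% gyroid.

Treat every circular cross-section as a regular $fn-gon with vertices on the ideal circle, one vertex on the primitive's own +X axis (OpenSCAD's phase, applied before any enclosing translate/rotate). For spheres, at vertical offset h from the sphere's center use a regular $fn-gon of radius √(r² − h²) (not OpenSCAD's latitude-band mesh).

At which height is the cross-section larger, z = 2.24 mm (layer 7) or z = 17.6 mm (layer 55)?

Layer 7 (z = 2.24): the r=7.5 sphere slices to a regular 12-gon of circumradius 5.346 (√(r²−h²) with h=5.26 from center) (area = (12/2)·5.346²·sin(360°/12) = 85.75 mm²); the cube at (9, -4) does not reach this height (z outside [6, 22]); Taking the union: only the r=7.5 sphere is present, so the union is just that shape — area = 85.75 mm²; (rotated 20° about Z; rotation is an isometry so areas/perimeters/island counts are preserved). So its area = 85.75 mm². Layer 55 (z = 17.6): the sphere does not reach this height (|z−center|=10.100 > r=7.5); the cube at (9, -4) is present — its section is the full 17.5×21 rectangle (area 367.50 mm²); Combining (union): only the 17.5×21 cube at (9, -4) is present, so the union is just that shape — area = 367.50 mm²; (rotated 20° about Z; rotation is an isometry so areas/perimeters/island counts are preserved). So its area = 367.50 mm². Layer 55 is larger (367.50 vs 85.75 mm²).

layer 55 (z = 17.6 mm)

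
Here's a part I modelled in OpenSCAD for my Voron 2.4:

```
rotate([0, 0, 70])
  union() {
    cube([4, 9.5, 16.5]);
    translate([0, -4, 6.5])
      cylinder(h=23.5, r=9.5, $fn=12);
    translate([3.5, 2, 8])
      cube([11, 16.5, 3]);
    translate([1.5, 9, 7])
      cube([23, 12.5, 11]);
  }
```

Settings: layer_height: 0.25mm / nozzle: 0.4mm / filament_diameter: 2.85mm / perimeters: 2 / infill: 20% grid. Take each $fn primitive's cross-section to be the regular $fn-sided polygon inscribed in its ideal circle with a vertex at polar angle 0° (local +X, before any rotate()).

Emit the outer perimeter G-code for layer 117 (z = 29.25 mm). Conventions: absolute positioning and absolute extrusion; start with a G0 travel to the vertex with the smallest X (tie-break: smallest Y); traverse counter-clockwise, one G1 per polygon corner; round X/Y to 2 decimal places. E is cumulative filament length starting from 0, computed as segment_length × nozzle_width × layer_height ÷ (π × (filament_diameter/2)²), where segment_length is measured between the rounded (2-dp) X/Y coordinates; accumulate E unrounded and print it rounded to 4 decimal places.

At z = 29.25 mm: the cube is not intersected at this z (z outside [0, 16.5]); the cylinder at (0, -4): section is a regular 12-gon, circumradius r=9.5; the cube at (3.5, 2) is not intersected at this z (z outside [8, 11]); the cube at (1.5, 9) does not reach this height (z outside [7, 18]); Combining (union): only the r=9.5 cylinder at (0, -4) is present, so the union is just that shape — 1 connected region; (whole slice rotated 70° about Z — lengths, areas and connectivity unchanged). The outline is a single polygon with 12 vertices. Extrusion per mm of travel: 0.4 × 0.25 / (π × 1.425²) = 0.015675. Accumulating E over each segment gives final E = 0.9252.

G0 X-5.60 Y-3.02 Z29.25
G1 X-3.52 Y-7.47 E0.0770
G1 X0.51 Y-10.30 E0.1542
G1 X5.41 Y-10.72 E0.2313
G1 X9.87 Y-8.65 E0.3084
G1 X12.69 Y-4.62 E0.3855
G1 X13.11 Y0.28 E0.4626
G1 X11.04 Y4.74 E0.5396
G1 X7.01 Y7.56 E0.6167
G1 X2.11 Y7.99 E0.6938
G1 X-2.35 Y5.91 E0.7710
G1 X-5.17 Y1.88 E0.8481
G1 X-5.60 Y-3.02 E0.9252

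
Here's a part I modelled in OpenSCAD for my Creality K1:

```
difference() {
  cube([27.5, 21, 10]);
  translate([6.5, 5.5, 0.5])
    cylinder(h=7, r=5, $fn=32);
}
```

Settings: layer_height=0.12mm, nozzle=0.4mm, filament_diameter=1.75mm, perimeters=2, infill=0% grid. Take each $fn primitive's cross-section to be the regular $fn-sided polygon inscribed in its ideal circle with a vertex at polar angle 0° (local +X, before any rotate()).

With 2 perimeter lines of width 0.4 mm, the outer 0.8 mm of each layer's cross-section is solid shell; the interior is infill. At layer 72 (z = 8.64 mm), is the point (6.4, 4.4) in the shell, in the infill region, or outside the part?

infill

At z = 8.64 mm: the cube is present — its section is the full 27.5×21 rectangle; the cylinder at (6.5, 5.5) is not intersected at this z (z outside [0.5, 7.5]); Subtracting the remaining from the first: none of the subtracted shapes is present at this height, so the 27.5×21 cube is unchanged — 1 connected region. Overall, the cross-section is a single solid region. The nearest boundary edge runs (0.00, 0.00)→(27.50, 0.00); distance from the point to it = 4.40 mm. The point is inside the cross-section and 4.40 mm from the nearest boundary — more than the 0.8 mm shell width (2 × 0.4), so it's in the infill interior.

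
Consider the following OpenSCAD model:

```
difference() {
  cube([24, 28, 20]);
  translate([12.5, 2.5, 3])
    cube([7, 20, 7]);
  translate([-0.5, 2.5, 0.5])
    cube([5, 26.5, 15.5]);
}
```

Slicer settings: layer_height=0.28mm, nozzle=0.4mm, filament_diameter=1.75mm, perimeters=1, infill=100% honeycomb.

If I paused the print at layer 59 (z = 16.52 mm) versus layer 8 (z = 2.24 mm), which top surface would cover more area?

layer 59 (z = 16.52 mm)

Layer 59 (z = 16.52): the 24×28 cube contributes its full rectangle (area 672.00 mm²); the cube at (12.5, 2.5) is absent (z outside [3, 10]); the cube at (-0.5, 2.5) is absent (z outside [0.5, 16]); After the difference (first − rest): none of the subtracted shapes is present at this height, so the 24×28 cube is unchanged — area = 672.00 mm². So its area = 672.00 mm². Layer 8 (z = 2.24): the cube is present — its section is the full 24×28 rectangle (area 672.00 mm²); the cube at (12.5, 2.5) is not intersected at this z (z outside [3, 10]); the cube at (-0.5, 2.5) is present — its section is the full 5×26.5 rectangle (area 132.50 mm²); Subtracting the remaining from the first: starting from the 24×28 cube (672.00 mm²), the 5×26.5 cube at (-0.5, 2.5) partially overlaps it — only the 114.75 mm² overlap (of its 132.50 mm²) is removed, clipping the outline — area = 557.25 mm². So its area = 557.25 mm². Layer 59 is larger (672.00 vs 557.25 mm²).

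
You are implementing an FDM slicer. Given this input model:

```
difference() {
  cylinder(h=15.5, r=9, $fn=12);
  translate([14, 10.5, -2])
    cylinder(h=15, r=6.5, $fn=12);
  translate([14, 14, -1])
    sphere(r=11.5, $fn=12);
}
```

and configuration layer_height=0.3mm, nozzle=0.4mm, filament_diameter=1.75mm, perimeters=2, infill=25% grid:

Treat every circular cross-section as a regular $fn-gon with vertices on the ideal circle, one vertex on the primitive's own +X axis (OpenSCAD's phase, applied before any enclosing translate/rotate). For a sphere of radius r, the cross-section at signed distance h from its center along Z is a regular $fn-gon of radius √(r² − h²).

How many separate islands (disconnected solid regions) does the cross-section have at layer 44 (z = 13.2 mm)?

1

At z = 13.2 mm: the cylinder: section is a regular 12-gon, circumradius r=9; the cylinder at (14, 10.5) is not intersected at this z (z outside [-2, 13]); the sphere at (14, 14) is not intersected at this z (|z−center|=14.200 > r=11.5); After the difference (first − rest): none of the subtracted shapes is present at this height, so the r=9 cylinder is unchanged — 1 connected region. Overall, the cross-section is a single solid region. Island count = 1.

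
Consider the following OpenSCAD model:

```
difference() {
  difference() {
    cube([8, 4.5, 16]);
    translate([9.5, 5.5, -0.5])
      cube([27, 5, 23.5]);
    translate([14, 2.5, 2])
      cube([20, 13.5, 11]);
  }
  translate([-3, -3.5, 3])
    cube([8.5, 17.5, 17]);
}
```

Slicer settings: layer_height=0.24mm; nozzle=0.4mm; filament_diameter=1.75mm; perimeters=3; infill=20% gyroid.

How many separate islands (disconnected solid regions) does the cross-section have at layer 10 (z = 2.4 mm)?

1

At z = 2.4 mm: the cube (footprint 8×4.5) is included at this height; the 27×5 cube at (9.5, 5.5) contributes its full rectangle; the cube at (14, 2.5) is present — its section is the full 20×13.5 rectangle; After the difference (first − rest): starting from the 8×4.5 cube, the 27×5 cube at (9.5, 5.5) misses the remaining region (no effect); the 20×13.5 cube at (14, 2.5) misses the remaining region (no effect) — 1 connected region; the cube at (-3, -3.5) does not reach this height (z outside [3, 20]); After the difference (first − rest): none of the subtracted shapes is present at this height, so the result so far is unchanged — 1 connected region. Overall, the cross-section is a single solid region. Island count = 1.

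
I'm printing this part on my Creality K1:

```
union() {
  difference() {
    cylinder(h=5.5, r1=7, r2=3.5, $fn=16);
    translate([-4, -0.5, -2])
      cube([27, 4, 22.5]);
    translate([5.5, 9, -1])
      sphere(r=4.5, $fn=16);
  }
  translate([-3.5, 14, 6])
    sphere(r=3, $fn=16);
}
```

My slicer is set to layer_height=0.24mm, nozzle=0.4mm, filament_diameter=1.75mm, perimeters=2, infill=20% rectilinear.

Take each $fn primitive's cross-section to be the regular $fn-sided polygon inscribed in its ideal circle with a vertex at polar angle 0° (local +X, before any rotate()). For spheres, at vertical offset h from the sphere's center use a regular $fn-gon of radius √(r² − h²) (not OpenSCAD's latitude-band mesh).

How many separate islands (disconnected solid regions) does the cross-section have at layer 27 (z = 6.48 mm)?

At z = 6.48 mm: the cone does not reach this height (z outside [0, 5.5]); the cube at (-4, -0.5) is present — its section is the full 27×4 rectangle; the sphere at (5.5, 9) does not reach this height (|z−center|=7.480 > r=4.5); Taking the first minus the rest: the first operand is absent here, so nothing remains; the sphere at (-3.5, 14): section is a regular 16-gon, circumradius = √(r²−h²) = √(3²−0.48²) = 2.961; Combining (union): only the r=3 sphere at (-3.5, 14) is present, so the union is just that shape — 1 connected region. Overall, the cross-section is a single solid region. Island count = 1.

1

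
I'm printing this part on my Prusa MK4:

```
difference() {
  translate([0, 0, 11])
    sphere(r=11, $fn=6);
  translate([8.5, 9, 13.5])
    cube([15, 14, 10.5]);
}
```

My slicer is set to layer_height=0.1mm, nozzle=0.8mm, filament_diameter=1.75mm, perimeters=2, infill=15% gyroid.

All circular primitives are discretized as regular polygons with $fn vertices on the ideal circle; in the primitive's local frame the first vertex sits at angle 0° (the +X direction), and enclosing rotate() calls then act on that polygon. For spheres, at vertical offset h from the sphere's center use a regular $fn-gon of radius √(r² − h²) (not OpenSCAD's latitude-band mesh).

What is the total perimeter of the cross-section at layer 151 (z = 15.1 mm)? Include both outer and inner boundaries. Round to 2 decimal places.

At z = 15.1 mm: the r=11 sphere contributes a regular 6-gon of circumradius √(11²−4.1²) = 10.207 (perimeter = 2·6·10.207·sin(180°/6) = 61.24 mm); the cube at (8.5, 9) is present — its section is the full 15×14 rectangle (perimeter 58.00 mm); After the difference (first − rest): starting from the r=11 sphere, the 15×14 cube at (8.5, 9) misses the remaining region (no effect) — boundary = 61.24 mm. Overall, the cross-section is a single solid region. Total boundary length (outer) = 61.24 mm.

61.24 mm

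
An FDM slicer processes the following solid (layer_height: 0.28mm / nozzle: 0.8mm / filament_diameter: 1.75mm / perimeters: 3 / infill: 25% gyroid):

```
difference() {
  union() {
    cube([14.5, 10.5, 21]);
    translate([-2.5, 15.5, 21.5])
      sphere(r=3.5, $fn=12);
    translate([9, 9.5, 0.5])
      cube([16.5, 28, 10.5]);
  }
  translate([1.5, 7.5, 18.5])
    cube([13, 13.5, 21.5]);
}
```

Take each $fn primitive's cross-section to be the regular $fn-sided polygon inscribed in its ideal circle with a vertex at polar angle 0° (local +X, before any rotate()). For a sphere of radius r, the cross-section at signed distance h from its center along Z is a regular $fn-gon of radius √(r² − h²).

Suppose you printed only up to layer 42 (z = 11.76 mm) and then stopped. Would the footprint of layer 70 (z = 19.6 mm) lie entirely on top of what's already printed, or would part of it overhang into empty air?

part overhangs

Compare the two slices. At z = 11.76: the 14.5×10.5 cube contributes its full rectangle (area 152.25 mm²); the sphere at (-2.5, 15.5) is absent (|z−center|=9.740 > r=3.5); the cube at (9, 9.5) does not reach this height (z outside [0.5, 11]); Combining (union): only the 14.5×10.5 cube is present, so the union is just that shape — area = 152.25 mm²; the cube at (1.5, 7.5) is not intersected at this z (z outside [18.5, 40]); Taking the first minus the rest: none of the subtracted shapes is present at this height, so that combined region is unchanged — area = 152.25 mm². At z = 19.6: the cube is present — its section is the full 14.5×10.5 rectangle (area 152.25 mm²); the r=3.5 sphere at (-2.5, 15.5) slices to a regular 12-gon of circumradius 2.939 (√(r²−h²) with h=1.9 from center) (area = (12/2)·2.939²·sin(360°/12) = 25.92 mm²); the cube at (9, 9.5) does not reach this height (z outside [0.5, 11]); Merging all regions: the 2 present regions are separate (no shared area or edge), so areas and boundary lengths simply add and each stays a separate island — area = 178.17 mm²; the 13×13.5 cube at (1.5, 7.5) contributes its full rectangle (area 175.50 mm²); Taking the first minus the rest: starting from the result so far (178.17 mm²), the 13×13.5 cube at (1.5, 7.5) partially overlaps it — only the 39.00 mm² overlap (of its 175.50 mm²) is removed, clipping the outline — area = 139.17 mm². Checking containment: at z = 19.6 the cross-section extends beyond the z = 11.76 cross-section by about 25.92 mm².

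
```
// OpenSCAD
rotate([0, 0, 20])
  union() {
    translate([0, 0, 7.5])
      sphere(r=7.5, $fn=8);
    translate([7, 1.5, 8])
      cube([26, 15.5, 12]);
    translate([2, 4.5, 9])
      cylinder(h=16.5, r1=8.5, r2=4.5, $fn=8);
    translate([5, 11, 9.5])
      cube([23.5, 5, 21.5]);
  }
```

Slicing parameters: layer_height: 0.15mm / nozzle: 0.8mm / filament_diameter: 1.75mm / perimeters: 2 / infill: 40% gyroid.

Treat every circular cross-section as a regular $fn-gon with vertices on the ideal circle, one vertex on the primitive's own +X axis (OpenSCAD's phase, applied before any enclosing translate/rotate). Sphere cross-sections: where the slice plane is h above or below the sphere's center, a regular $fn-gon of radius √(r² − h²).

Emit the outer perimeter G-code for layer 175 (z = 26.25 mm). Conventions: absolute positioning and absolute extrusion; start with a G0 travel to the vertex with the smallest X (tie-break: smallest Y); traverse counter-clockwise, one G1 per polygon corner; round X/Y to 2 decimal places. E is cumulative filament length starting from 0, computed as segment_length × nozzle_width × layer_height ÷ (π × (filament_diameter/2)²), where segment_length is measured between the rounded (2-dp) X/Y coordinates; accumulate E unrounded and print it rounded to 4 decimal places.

G0 X-0.77 Y16.75 Z26.25
G1 X0.94 Y12.05 E0.2495
G1 X23.02 Y20.08 E1.4217
G1 X21.31 Y24.78 E1.6712
G1 X-0.77 Y16.75 E2.8434

At z = 26.25 mm: the sphere does not reach this height (|z−center|=18.750 > r=7.5); the cube at (7, 1.5) is not intersected at this z (z outside [8, 20]); the cone at (2, 4.5) does not reach this height (z outside [9, 25.5]); the cube at (5, 11) is present — its section is the full 23.5×5 rectangle; Merging all regions: only the 23.5×5 cube at (5, 11) is present, so the union is just that shape — 1 connected region; (whole slice rotated 20° about Z — lengths, areas and connectivity unchanged). The outline is a single polygon with 4 vertices. Extrusion per mm of travel: 0.8 × 0.15 / (π × 0.875²) = 0.049890. Accumulating E over each segment gives final E = 2.8434.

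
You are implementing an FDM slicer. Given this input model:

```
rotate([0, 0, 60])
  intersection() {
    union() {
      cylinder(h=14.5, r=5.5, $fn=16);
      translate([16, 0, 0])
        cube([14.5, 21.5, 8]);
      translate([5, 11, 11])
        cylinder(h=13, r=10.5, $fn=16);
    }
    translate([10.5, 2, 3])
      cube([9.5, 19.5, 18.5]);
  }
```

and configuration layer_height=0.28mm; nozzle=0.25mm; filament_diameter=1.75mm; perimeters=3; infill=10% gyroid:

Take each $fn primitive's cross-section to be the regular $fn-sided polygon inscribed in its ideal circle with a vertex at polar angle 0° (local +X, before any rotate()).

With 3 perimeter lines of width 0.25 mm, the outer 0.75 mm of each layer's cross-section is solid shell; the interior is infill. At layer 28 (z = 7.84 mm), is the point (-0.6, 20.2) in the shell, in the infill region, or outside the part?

infill

At z = 7.84 mm: the r=5.5 cylinder contributes a regular 16-gon of circumradius 5.5; the 14.5×21.5 cube at (16, 0) contributes its full rectangle; the cylinder at (5, 11) is not intersected at this z (z outside [11, 24]); Merging all regions: the 2 present regions are separate (no shared area or edge), so areas and boundary lengths simply add and each stays a separate island — 2 connected regions; the cube at (10.5, 2) is present — its section is the full 9.5×19.5 rectangle; Keeping only the common overlap: the 9.5×19.5 cube at (10.5, 2) partially overlaps the result so far; clipping to the common part keeps 78.00 mm² — 1 connected region; (rotated 60° about Z; rotation is an isometry so areas/perimeters/island counts are preserved). Overall, the cross-section is a single solid region. Undo the 60° rotation: the query point maps to (17.194, 10.620) in the un-rotated model frame. The nearest boundary edge runs (16.00, 2.00)→(16.00, 21.50); distance from the point to it = 1.19 mm. The point is inside the cross-section and 1.19 mm from the nearest boundary — more than the 0.75 mm shell width (3 × 0.25), so it's in the infill interior.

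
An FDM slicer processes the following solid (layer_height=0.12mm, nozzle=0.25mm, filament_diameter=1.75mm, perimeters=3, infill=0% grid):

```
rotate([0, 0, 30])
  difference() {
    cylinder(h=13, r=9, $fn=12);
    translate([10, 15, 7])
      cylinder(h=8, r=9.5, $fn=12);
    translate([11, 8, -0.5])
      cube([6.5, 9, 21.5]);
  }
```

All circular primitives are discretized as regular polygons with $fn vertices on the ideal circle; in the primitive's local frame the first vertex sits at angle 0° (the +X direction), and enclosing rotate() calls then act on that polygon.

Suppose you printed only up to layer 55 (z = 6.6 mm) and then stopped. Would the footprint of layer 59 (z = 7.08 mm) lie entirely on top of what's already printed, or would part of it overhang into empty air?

Compare the two slices. At z = 6.6: the cylinder: section is a regular 12-gon, circumradius r=9 (area = (12/2)·9.000²·sin(360°/12) = 243.00 mm²); the cylinder at (10, 15) does not reach this height (z outside [7, 15]); the cube at (11, 8) is present — its section is the full 6.5×9 rectangle (area 58.50 mm²); Taking the first minus the rest: starting from the r=9 cylinder (243.00 mm²), the 6.5×9 cube at (11, 8) misses the remaining region (no effect) — area = 243.00 mm²; (rotated 30° about Z; rotation is an isometry so areas/perimeters/island counts are preserved). At z = 7.08: the r=9 cylinder gives a regular 12-gon of circumradius 9 (constant along its height) (area = (12/2)·9.000²·sin(360°/12) = 243.00 mm²); the r=9.5 cylinder at (10, 15) contributes a regular 12-gon of circumradius 9.5 (area = (12/2)·9.500²·sin(360°/12) = 270.75 mm²); the cube at (11, 8) (footprint 6.5×9) is included at this height (area 58.50 mm²); Subtracting the remaining from the first: starting from the r=9 cylinder (243.00 mm²), the r=9.5 cylinder at (10, 15) partially overlaps it — only the 0.30 mm² overlap (of its 270.75 mm²) is removed, clipping the outline; the 6.5×9 cube at (11, 8) misses the remaining region (no effect) — area = 242.70 mm²; (whole slice rotated 30° about Z — lengths, areas and connectivity unchanged). Checking containment: the cross-section at z = 7.08 is a subset of the cross-section at z = 6.6.

entirely on top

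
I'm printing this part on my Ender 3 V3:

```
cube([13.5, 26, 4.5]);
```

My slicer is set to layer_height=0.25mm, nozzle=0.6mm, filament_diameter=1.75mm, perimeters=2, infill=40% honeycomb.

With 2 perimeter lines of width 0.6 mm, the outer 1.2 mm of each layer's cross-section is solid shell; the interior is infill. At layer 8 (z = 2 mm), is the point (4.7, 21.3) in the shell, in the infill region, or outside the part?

At z = 2 mm: the cube is present — its section is the full 13.5×26 rectangle. Overall, the cross-section is a single solid region. The nearest boundary edge runs (13.50, 26.00)→(0.00, 26.00); distance from the point to it = 4.70 mm. The point is inside the cross-section and 4.70 mm from the nearest boundary — more than the 1.2 mm shell width (2 × 0.6), so it's in the infill interior.

infill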